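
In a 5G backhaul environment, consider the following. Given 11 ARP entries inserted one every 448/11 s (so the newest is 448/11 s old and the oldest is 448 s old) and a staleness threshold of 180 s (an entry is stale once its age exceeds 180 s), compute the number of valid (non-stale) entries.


Ages are k * 448/11 s for k = 1..11 (spacing = 40.7273 s).
Entry k is valid iff k * 448/11 <= 180 iff k <= 11 * 180 / 448 = 4.4196
n_valid = floor(4.4196) = 4
(n_stale = 11 - 4 = 7)

4


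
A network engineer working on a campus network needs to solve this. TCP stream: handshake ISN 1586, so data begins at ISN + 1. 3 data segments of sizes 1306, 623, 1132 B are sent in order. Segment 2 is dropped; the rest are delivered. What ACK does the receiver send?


SYN uses sequence number 1586; first data byte = ISN + 1 = 1587.
Segment 1: SEQ = 1587, len = 1306 B, covers [1587, 2892]
Segment 2: SEQ = 2893, len = 623 B, covers [2893, 3515] [LOST]
Segment 3: SEQ = 3516, len = 1132 B, covers [3516, 4647]
In-order data received: bytes [1587, 2892] (segments 1..1).
Segment 2 missing -> gap begins at byte 2893; later segments buffered out of order.
Cumulative ACK = next expected in-order byte = 1587 + 1306 = 2893

2893


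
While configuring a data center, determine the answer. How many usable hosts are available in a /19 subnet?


Given: subnet mask /19
Host bits = 32 - 19 = 13
Total addresses = 2^13 = 8192
Usable hosts = 8192 - 2 (network + broadcast) = 8190

8190


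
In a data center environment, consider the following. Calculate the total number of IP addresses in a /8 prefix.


Given: CIDR prefix /8
Host bits = 32 - 8 = 24
Total addresses = 2^24 = 16777216

16777216


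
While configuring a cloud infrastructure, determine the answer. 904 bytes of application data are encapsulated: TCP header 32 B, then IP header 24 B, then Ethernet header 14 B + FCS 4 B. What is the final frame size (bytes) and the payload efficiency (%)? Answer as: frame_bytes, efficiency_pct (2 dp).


TCP segment = 904 + 32 = 936 B
IP packet = 936 + 24 = 960 B
Ethernet frame = 960 + 14 + 4 = 978 B
Efficiency = app / frame = 904 / 978 = 0.924335 = 92.4335% -> 92.43% (2 dp)

978, 92.43


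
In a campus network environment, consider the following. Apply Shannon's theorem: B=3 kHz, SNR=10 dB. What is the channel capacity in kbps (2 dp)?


Given: B = 3 kHz, SNR = 10 dB
SNR linear = 10^(10/10) = 10
1 + SNR = 11
log2(11) = 3.4594316186
C = 3 * 1000 * 3.4594316186 = 10378.2949 bps
C = 10.378295 kbps -> 10.38 kbps (2 dp)

10.38


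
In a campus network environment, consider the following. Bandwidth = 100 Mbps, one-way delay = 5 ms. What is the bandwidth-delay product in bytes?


Given: bandwidth = 100 Mbps, delay = 5 ms
BDP in bits = 100 * 10^6 * 5 / 1000
BDP in bits = 500000
BDP in bytes = 500000 / 8 = 62500

62500


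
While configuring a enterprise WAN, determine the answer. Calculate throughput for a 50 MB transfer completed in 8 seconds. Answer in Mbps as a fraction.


Given: file = 50 MB, time = 8 s
File in Mb = 50 * 8 = 400 Mb
Throughput = 400 / 8 Mbps
Throughput = 50 Mbps

50


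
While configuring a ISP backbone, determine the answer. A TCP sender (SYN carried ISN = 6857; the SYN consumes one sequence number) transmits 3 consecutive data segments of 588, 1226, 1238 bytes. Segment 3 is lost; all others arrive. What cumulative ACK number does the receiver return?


SYN uses sequence number 6857; first data byte = ISN + 1 = 6858.
Segment 1: SEQ = 6858, len = 588 B, covers [6858, 7445]
Segment 2: SEQ = 7446, len = 1226 B, covers [7446, 8671]
Segment 3: SEQ = 8672, len = 1238 B, covers [8672, 9909] [LOST]
In-order data received: bytes [6858, 8671] (segments 1..2).
Segment 3 missing -> gap begins at byte 8672.
Cumulative ACK = next expected in-order byte = 6858 + 588 + 1226 = 8672

8672


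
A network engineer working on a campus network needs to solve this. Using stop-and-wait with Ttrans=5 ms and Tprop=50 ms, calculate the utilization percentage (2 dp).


Given: Ttrans = 5 ms, Tprop = 50 ms
RTT = 2 * Tprop = 2 * 50 = 100 ms
U = Ttrans / (Ttrans + RTT)
U = 5 / (5 + 100)
U = 5 / 105 = 0.047619
U% = 4.76%

4.76


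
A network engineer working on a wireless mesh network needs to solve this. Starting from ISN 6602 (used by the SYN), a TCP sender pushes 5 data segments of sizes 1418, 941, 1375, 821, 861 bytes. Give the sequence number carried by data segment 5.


The SYN occupies sequence number ISN = 6602, so the first data byte is ISN + 1 = 6603.
SEQ of data segment i = (ISN + 1) + sum of payload sizes of segments 1..i-1.
Segment 1: SEQ = 6603, payload = 1418 bytes
Segment 2: SEQ = 8021, payload = 941 bytes
Segment 3: SEQ = 8962, payload = 1375 bytes
Segment 4: SEQ = 10337, payload = 821 bytes
Segment 5: SEQ = 11158, payload = 861 bytes
SEQ of segment 5 = 6603 + 1418 + 941 + 1375 + 821 = 11158

11158


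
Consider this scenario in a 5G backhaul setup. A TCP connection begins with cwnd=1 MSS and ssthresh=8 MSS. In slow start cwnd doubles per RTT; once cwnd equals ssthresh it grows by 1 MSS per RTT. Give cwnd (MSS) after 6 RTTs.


RTT 0: cwnd = 1 MSS (initial)
RTT 1: cwnd = 2 MSS (slow start, doubled)
RTT 2: cwnd = 4 MSS (slow start, doubled)
RTT 3: cwnd = 8 MSS (slow start, doubled)
RTT 4: cwnd = 9 MSS (congestion avoidance, +1)
RTT 5: cwnd = 10 MSS (congestion avoidance, +1)
RTT 6: cwnd = 11 MSS (congestion avoidance, +1)

11


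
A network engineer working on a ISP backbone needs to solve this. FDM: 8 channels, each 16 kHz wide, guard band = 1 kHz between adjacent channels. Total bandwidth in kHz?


Given: 8 channels, 16 kHz each, guard = 1 kHz
Channel bandwidth = 8 * 16 = 128 kHz
Guard bands = 7 gaps * 1 kHz = 7 kHz
Total = 128 + 7 = 135 kHz

135


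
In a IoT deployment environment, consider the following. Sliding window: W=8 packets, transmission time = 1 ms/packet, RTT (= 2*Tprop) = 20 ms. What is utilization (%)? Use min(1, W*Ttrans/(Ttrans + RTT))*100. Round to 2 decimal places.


Given: W = 8, Ttrans = 1 ms, RTT = 20 ms (= 2 * Tprop, Tprop = 10 ms)
Cycle time = Ttrans + RTT = 1 + 20 = 21 ms (first packet sent until its ACK returns)
W * Ttrans = 8 * 1 = 8 ms of sending per cycle
W * Ttrans / (Ttrans + RTT) = 8 / 21 = 0.380952
U = min(1, 0.380952) = 0.380952
U% = 38.10%

38.10


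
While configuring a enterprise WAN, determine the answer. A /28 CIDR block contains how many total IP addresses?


Given: CIDR prefix /28
Host bits = 32 - 28 = 4
Total addresses = 2^4 = 16

16


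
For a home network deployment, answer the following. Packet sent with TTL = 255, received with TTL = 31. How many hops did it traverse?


Given: initial TTL = 255, received TTL = 31
Hops = initial TTL - received TTL
Hops = 255 - 31 = 224

224


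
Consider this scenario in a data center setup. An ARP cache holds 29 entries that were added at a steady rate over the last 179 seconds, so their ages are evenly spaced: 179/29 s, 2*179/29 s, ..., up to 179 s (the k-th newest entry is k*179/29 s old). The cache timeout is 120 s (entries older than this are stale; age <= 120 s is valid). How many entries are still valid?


Ages are k * 179/29 s for k = 1..29 (spacing = 6.1724 s).
Entry k is valid iff k * 179/29 <= 120 iff k <= 29 * 120 / 179 = 19.4413
n_valid = floor(19.4413) = 19
(n_stale = 29 - 19 = 10)

19


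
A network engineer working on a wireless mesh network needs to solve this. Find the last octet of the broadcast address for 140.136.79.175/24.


Given: IP = 140.136.79.175, prefix = /24
Host bits = 32 - 24 = 8
Network last octet = 175 AND mask = 0
Host part size = 2^8 - 1 = 255
Broadcast last octet = 0 OR 255 = 255

255


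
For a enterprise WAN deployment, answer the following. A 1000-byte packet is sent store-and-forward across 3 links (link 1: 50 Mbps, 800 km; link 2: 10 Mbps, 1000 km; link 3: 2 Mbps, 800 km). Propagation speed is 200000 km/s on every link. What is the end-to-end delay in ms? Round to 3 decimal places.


Packet = 1000 bytes = 8000 bits. Store-and-forward: sum (t_trans + t_prop) per link.
Link 1: t_trans = 8000/(50*10^6) s = 0.1600 ms; t_prop = 800/200000 s = 4.0000 ms; subtotal = 4.1600 ms
Link 2: t_trans = 8000/(10*10^6) s = 0.8000 ms; t_prop = 1000/200000 s = 5.0000 ms; subtotal = 5.8000 ms
Link 3: t_trans = 8000/(2*10^6) s = 4.0000 ms; t_prop = 800/200000 s = 4.0000 ms; subtotal = 8.0000 ms
End-to-end = 4.1600 + 5.8000 + 8.0000 = 17.9600 ms -> 17.960 ms (3 dp)

17.960


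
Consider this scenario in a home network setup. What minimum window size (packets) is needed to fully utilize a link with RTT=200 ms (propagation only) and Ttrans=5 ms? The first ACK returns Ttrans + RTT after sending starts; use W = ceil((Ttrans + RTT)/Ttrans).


Given: Ttrans = 5 ms, RTT = 200 ms (= 2 * Tprop, Tprop = 100 ms)
Time until first ACK returns = Ttrans + RTT = 5 + 200 = 205 ms
Need W * Ttrans >= Ttrans + RTT  ->  W >= (Ttrans + RTT) / Ttrans
(Ttrans + RTT) / Ttrans = 205 / 5 = 41
W_min = ceil(41) = 41

41


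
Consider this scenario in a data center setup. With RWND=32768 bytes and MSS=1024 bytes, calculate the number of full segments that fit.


Given: RWND = 32768 bytes, MSS = 1024 bytes
Full segments = floor(RWND / MSS)
Full segments = floor(32768 / 1024)
Full segments = floor(32.0) = 32

32


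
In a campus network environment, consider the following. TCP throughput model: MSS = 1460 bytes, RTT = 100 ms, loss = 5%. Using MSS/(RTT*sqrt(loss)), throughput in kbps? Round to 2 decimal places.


Given: MSS = 1460 bytes, RTT = 100 ms, loss = 5%
RTT in seconds = 100 / 1000 = 0.1
Loss rate = 5% = 0.05
sqrt(loss) = sqrt(0.05) = 0.223606797750
Throughput (bytes/s) = 1460 / (0.1 * 0.223606797750) = 65293.1849
Throughput (kbps) = 65293.1849 * 8 / 1000 = 522.345480 -> 522.35 kbps (2 dp)

522.35


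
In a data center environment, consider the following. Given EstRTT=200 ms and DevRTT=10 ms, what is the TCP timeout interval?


Given: EstRTT = 200 ms, DevRTT = 10 ms
Timeout = EstRTT + 4 * DevRTT
4 * DevRTT = 4 * 10 = 40
Timeout = 200 + 40 = 240 ms

240


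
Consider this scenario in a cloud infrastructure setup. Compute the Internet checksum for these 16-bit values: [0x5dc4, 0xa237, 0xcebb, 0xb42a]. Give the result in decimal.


Given words: [0x5dc4, 0xa237, 0xcebb, 0xb42a]
Step 1: Sum all words
Raw sum = 24004 + 41527 + 52923 + 46122 = 164576
Step 2: Fold carry: (33504 + 2) = 33506
One's complement = ~33506 & 0xFFFF = 32029

32029


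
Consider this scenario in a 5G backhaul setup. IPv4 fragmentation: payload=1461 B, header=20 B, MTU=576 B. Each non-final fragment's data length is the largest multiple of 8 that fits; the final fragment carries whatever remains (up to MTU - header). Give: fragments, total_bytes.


Max data per non-final fragment = floor((MTU - header)/8)*8 = floor((576 - 20)/8)*8 = floor(556/8)*8 = 552 B
Final fragment needs no 8-byte alignment: it can carry up to MTU - header = 556 B
Non-final fragments needed = ceil((payload - 556) / 552) = ceil(905/552) = ceil(1.6395) = 2
Number of fragments = 2 + 1 = 3
Fragment sizes (data): 2 * 552 B + 357 B (last, 357 <= 556 OK)
Total bytes sent = payload + n_frags * header = 1461 + 3*20 = 1461 + 60 = 1521 B

3, 1521


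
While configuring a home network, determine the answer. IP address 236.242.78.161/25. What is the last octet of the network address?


Given: IP = 236.242.78.161, prefix = /25
Subnet mask = 255.255.255.128
Last octet of IP: 161
Last octet of mask: 128
Network last octet = 161 AND 128 = 128

128


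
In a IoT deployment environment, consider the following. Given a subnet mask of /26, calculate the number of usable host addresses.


Given: subnet mask /26
Host bits = 32 - 26 = 6
Total addresses = 2^6 = 64
Usable hosts = 64 - 2 (network + broadcast) = 62

62


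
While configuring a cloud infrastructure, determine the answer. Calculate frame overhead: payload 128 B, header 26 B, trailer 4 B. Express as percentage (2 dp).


Given: payload = 128 B, header = 26 B, trailer = 4 B
Overhead bytes = header + trailer = 26 + 4 = 30
Total frame = payload + overhead = 128 + 30 = 158
Overhead % = 30 / 158 * 100 = 18.9873% -> 18.99% (2 dp)

18.99


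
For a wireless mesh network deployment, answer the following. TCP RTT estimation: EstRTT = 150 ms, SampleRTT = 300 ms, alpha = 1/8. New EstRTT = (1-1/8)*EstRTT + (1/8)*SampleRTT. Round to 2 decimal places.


Given: EstRTT = 150 ms, SampleRTT = 300 ms, alpha = 1/8
New EstRTT = (1 - alpha) * EstRTT + alpha * SampleRTT
(7/8) * 150 = 131.25
(1/8) * 300 = 37.5
New EstRTT = 131.25 + 37.5 = 168.75 ms -> 168.75 ms (2 dp)

168.75


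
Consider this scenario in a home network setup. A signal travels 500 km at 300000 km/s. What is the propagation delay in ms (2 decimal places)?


Given: distance = 500 km, speed = 300000 km/s
Delay = distance / speed = 500 / 300000 seconds
Delay in ms = 500 * 1000 / 300000
Delay = 1.6667 ms
Rounded to 2 dp = 1.67 ms

1.67


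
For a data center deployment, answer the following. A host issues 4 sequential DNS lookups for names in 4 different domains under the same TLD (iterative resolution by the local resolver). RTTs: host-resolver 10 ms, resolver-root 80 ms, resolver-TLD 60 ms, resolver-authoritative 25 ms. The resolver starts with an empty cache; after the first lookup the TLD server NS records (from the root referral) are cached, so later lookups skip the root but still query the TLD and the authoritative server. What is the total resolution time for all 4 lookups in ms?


Lookup 1 (cold cache): local + root + TLD + auth = 10 + 80 + 60 + 25 = 175 ms
Lookups 2..4 (TLD NS cached -> skip root; new domain -> still ask TLD and auth): local + TLD + auth = 10 + 60 + 25 = 95 ms each
Remaining 3 lookups: 3 * 95 = 285 ms
Total = 175 + 285 = 460 ms

460


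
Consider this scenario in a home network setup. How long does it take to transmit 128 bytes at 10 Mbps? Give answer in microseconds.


Given: packet = 128 bytes, bandwidth = 10 Mbps
Packet in bits = 128 * 8 = 1024 bits
Bandwidth = 10 * 10^6 = 10000000 bps
Time = 1024 / 10000000 seconds
Time in us = 1024 * 10^6 / 10000000 = 102.4

102.4


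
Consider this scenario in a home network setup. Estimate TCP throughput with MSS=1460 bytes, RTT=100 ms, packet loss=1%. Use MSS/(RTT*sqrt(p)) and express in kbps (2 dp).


Given: MSS = 1460 bytes, RTT = 100 ms, loss = 1%
RTT in seconds = 100 / 1000 = 0.1
Loss rate = 1% = 0.01
sqrt(loss) = sqrt(0.01) = 0.1
Throughput (bytes/s) = 1460 / (0.1 * 0.1) = 146000.0000
Throughput (kbps) = 146000.0000 * 8 / 1000 = 1168.000000 -> 1168.00 kbps (2 dp)

1168.00


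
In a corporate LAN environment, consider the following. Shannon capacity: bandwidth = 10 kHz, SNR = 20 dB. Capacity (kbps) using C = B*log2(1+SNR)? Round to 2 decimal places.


Given: B = 10 kHz, SNR = 20 dB
SNR linear = 10^(20/10) = 100
1 + SNR = 101
log2(101) = 6.6582114828
C = 10 * 1000 * 6.6582114828 = 66582.1148 bps
C = 66.582115 kbps -> 66.58 kbps (2 dp)

66.58


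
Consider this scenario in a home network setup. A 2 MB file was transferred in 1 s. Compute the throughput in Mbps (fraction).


Given: file = 2 MB, time = 1 s
File in Mb = 2 * 8 = 16 Mb
Throughput = 16 / 1 Mbps
Throughput = 16 Mbps

16


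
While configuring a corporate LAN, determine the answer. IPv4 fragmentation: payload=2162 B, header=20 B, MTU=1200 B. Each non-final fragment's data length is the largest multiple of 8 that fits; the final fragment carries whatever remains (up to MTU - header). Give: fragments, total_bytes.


Max data per non-final fragment = floor((MTU - header)/8)*8 = floor((1200 - 20)/8)*8 = floor(1180/8)*8 = 1176 B
Final fragment needs no 8-byte alignment: it can carry up to MTU - header = 1180 B
Non-final fragments needed = ceil((payload - 1180) / 1176) = ceil(982/1176) = ceil(0.8350) = 1
Number of fragments = 1 + 1 = 2
Fragment sizes (data): 1 * 1176 B + 986 B (last, 986 <= 1180 OK)
Total bytes sent = payload + n_frags * header = 2162 + 2*20 = 2162 + 40 = 2202 B

2, 2202


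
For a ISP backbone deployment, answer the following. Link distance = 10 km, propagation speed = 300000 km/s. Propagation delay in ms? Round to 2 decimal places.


Given: distance = 10 km, speed = 300000 km/s
Delay = distance / speed = 10 / 300000 seconds
Delay in ms = 10 * 1000 / 300000
Delay = 0.0333 ms
Rounded to 2 dp = 0.03 ms

0.03


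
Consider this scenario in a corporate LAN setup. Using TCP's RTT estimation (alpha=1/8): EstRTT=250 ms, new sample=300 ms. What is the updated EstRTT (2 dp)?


Given: EstRTT = 250 ms, SampleRTT = 300 ms, alpha = 1/8
New EstRTT = (1 - alpha) * EstRTT + alpha * SampleRTT
(7/8) * 250 = 218.75
(1/8) * 300 = 37.5
New EstRTT = 218.75 + 37.5 = 256.25 ms -> 256.25 ms (2 dp)

256.25


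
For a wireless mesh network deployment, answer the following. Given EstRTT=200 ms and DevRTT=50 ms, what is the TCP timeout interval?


Given: EstRTT = 200 ms, DevRTT = 50 ms
Timeout = EstRTT + 4 * DevRTT
4 * DevRTT = 4 * 50 = 200
Timeout = 200 + 200 = 400 ms

400


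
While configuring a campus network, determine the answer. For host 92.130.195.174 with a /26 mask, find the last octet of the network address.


Given: IP = 92.130.195.174, prefix = /26
Subnet mask = 255.255.255.192
Last octet of IP: 174
Last octet of mask: 192
Network last octet = 174 AND 192 = 128

128


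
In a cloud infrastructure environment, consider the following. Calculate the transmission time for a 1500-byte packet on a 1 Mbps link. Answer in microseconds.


Given: packet = 1500 bytes, bandwidth = 1 Mbps
Packet in bits = 1500 * 8 = 12000 bits
Bandwidth = 1 * 10^6 = 1000000 bps
Time = 12000 / 1000000 seconds
Time in us = 12000 * 10^6 / 1000000 = 12000

12000


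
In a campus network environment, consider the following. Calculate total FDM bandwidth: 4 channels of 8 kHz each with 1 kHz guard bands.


Given: 4 channels, 8 kHz each, guard = 1 kHz
Channel bandwidth = 4 * 8 = 32 kHz
Guard bands = 3 gaps * 1 kHz = 3 kHz
Total = 32 + 3 = 35 kHz

35


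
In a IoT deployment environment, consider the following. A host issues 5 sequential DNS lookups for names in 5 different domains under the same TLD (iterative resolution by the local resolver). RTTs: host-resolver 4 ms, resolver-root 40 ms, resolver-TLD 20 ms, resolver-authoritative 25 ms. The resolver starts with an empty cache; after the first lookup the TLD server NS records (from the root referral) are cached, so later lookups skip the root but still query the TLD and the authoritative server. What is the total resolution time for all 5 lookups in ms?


Lookup 1 (cold cache): local + root + TLD + auth = 4 + 40 + 20 + 25 = 89 ms
Lookups 2..5 (TLD NS cached -> skip root; new domain -> still ask TLD and auth): local + TLD + auth = 4 + 20 + 25 = 49 ms each
Remaining 4 lookups: 4 * 49 = 196 ms
Total = 89 + 196 = 285 ms

285


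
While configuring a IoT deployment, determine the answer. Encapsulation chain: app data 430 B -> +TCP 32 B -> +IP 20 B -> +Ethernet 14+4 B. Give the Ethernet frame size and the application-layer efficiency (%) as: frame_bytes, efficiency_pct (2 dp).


TCP segment = 430 + 32 = 462 B
IP packet = 462 + 20 = 482 B
Ethernet frame = 482 + 14 + 4 = 500 B
Efficiency = app / frame = 430 / 500 = 0.860000 = 86.0000% -> 86.00% (2 dp)

500, 86.00


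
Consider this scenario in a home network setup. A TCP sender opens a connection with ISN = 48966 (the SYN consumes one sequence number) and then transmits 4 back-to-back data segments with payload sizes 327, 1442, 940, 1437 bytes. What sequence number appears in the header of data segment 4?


The SYN occupies sequence number ISN = 48966, so the first data byte is ISN + 1 = 48967.
SEQ of data segment i = (ISN + 1) + sum of payload sizes of segments 1..i-1.
Segment 1: SEQ = 48967, payload = 327 bytes
Segment 2: SEQ = 49294, payload = 1442 bytes
Segment 3: SEQ = 50736, payload = 940 bytes
Segment 4: SEQ = 51676, payload = 1437 bytes
SEQ of segment 4 = 48967 + 327 + 1442 + 940 = 51676

51676


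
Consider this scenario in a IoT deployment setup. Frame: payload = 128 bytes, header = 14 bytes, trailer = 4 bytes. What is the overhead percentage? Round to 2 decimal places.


Given: payload = 128 B, header = 14 B, trailer = 4 B
Overhead bytes = header + trailer = 14 + 4 = 18
Total frame = payload + overhead = 128 + 18 = 146
Overhead % = 18 / 146 * 100 = 12.3288% -> 12.33% (2 dp)

12.33


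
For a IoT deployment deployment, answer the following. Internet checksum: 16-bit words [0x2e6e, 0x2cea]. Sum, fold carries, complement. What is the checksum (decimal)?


Given words: [0x2e6e, 0x2cea]
Step 1: Sum all words
Raw sum = 11886 + 11498 = 23384
One's complement = ~23384 & 0xFFFF = 42151

42151


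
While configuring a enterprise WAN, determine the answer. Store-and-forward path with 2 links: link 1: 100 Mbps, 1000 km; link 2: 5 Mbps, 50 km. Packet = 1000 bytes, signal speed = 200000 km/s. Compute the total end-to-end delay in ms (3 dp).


Packet = 1000 bytes = 8000 bits. Store-and-forward: sum (t_trans + t_prop) per link.
Link 1: t_trans = 8000/(100*10^6) s = 0.0800 ms; t_prop = 1000/200000 s = 5.0000 ms; subtotal = 5.0800 ms
Link 2: t_trans = 8000/(5*10^6) s = 1.6000 ms; t_prop = 50/200000 s = 0.2500 ms; subtotal = 1.8500 ms
End-to-end = 5.0800 + 1.8500 = 6.9300 ms -> 6.930 ms (3 dp)

6.930


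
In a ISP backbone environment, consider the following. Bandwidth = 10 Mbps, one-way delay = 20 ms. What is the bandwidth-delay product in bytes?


Given: bandwidth = 10 Mbps, delay = 20 ms
BDP in bits = 10 * 10^6 * 20 / 1000
BDP in bits = 200000
BDP in bytes = 200000 / 8 = 25000

25000


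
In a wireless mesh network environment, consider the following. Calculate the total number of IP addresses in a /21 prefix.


Given: CIDR prefix /21
Host bits = 32 - 21 = 11
Total addresses = 2^11 = 2048

2048


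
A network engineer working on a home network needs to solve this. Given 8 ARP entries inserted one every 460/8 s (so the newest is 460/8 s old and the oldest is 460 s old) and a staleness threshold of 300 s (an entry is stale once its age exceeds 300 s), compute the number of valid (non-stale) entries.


Ages are k * 460/8 s for k = 1..8 (spacing = 57.5000 s).
Entry k is valid iff k * 460/8 <= 300 iff k <= 8 * 300 / 460 = 5.2174
n_valid = floor(5.2174) = 5
(n_stale = 8 - 5 = 3)

5


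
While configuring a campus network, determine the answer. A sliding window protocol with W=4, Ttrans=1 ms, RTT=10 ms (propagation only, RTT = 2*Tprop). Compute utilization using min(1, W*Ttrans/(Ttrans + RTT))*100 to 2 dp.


Given: W = 4, Ttrans = 1 ms, RTT = 10 ms (= 2 * Tprop, Tprop = 5 ms)
Cycle time = Ttrans + RTT = 1 + 10 = 11 ms (first packet sent until its ACK returns)
W * Ttrans = 4 * 1 = 4 ms of sending per cycle
W * Ttrans / (Ttrans + RTT) = 4 / 11 = 0.363636
U = min(1, 0.363636) = 0.363636
U% = 36.36%

36.36


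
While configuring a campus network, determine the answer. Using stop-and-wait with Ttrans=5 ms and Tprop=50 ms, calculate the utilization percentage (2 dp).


Given: Ttrans = 5 ms, Tprop = 50 ms
RTT = 2 * Tprop = 2 * 50 = 100 ms
U = Ttrans / (Ttrans + RTT)
U = 5 / (5 + 100)
U = 5 / 105 = 0.047619
U% = 4.76%

4.76


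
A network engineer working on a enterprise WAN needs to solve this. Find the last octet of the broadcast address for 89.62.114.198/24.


Given: IP = 89.62.114.198, prefix = /24
Host bits = 32 - 24 = 8
Network last octet = 198 AND mask = 0
Host part size = 2^8 - 1 = 255
Broadcast last octet = 0 OR 255 = 255

255


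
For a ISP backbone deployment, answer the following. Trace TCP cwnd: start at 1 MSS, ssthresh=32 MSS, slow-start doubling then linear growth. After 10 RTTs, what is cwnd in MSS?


RTT 0: cwnd = 1 MSS (initial)
RTT 1: cwnd = 2 MSS (slow start, doubled)
RTT 2: cwnd = 4 MSS (slow start, doubled)
RTT 3: cwnd = 8 MSS (slow start, doubled)
RTT 4: cwnd = 16 MSS (slow start, doubled)
RTT 5: cwnd = 32 MSS (slow start, doubled)
RTT 6: cwnd = 33 MSS (congestion avoidance, +1)
RTT 7: cwnd = 34 MSS (congestion avoidance, +1)
RTT 8: cwnd = 35 MSS (congestion avoidance, +1)
RTT 9: cwnd = 36 MSS (congestion avoidance, +1)
RTT 10: cwnd = 37 MSS (congestion avoidance, +1)

37


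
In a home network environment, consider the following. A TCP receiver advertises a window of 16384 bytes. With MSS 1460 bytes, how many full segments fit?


Given: RWND = 16384 bytes, MSS = 1460 bytes
Full segments = floor(RWND / MSS)
Full segments = floor(16384 / 1460)
Full segments = floor(11.2219) = 11

11


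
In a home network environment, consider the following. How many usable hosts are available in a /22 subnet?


Given: subnet mask /22
Host bits = 32 - 22 = 10
Total addresses = 2^10 = 1024
Usable hosts = 1024 - 2 (network + broadcast) = 1022

1022


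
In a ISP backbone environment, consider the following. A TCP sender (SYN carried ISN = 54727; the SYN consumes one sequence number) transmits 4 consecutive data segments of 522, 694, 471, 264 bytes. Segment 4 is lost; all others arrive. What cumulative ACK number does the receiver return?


SYN uses sequence number 54727; first data byte = ISN + 1 = 54728.
Segment 1: SEQ = 54728, len = 522 B, covers [54728, 55249]
Segment 2: SEQ = 55250, len = 694 B, covers [55250, 55943]
Segment 3: SEQ = 55944, len = 471 B, covers [55944, 56414]
Segment 4: SEQ = 56415, len = 264 B, covers [56415, 56678] [LOST]
In-order data received: bytes [54728, 56414] (segments 1..3).
Segment 4 missing -> gap begins at byte 56415.
Cumulative ACK = next expected in-order byte = 54728 + 522 + 694 + 471 = 56415

56415


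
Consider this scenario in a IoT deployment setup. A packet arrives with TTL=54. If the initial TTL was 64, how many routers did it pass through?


Given: initial TTL = 64, received TTL = 54
Hops = initial TTL - received TTL
Hops = 64 - 54 = 10

10


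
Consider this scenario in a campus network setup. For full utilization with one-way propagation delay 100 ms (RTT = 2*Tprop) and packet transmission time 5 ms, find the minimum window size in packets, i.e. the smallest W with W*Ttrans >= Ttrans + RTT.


Given: Ttrans = 5 ms, RTT = 200 ms (= 2 * Tprop, Tprop = 100 ms)
Time until first ACK returns = Ttrans + RTT = 5 + 200 = 205 ms
Need W * Ttrans >= Ttrans + RTT  ->  W >= (Ttrans + RTT) / Ttrans
(Ttrans + RTT) / Ttrans = 205 / 5 = 41
W_min = ceil(41) = 41

41


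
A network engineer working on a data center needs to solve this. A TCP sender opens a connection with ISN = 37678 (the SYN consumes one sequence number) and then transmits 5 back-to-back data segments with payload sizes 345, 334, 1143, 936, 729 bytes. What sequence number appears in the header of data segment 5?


The SYN occupies sequence number ISN = 37678, so the first data byte is ISN + 1 = 37679.
SEQ of data segment i = (ISN + 1) + sum of payload sizes of segments 1..i-1.
Segment 1: SEQ = 37679, payload = 345 bytes
Segment 2: SEQ = 38024, payload = 334 bytes
Segment 3: SEQ = 38358, payload = 1143 bytes
Segment 4: SEQ = 39501, payload = 936 bytes
Segment 5: SEQ = 40437, payload = 729 bytes
SEQ of segment 5 = 37679 + 345 + 334 + 1143 + 936 = 40437

40437


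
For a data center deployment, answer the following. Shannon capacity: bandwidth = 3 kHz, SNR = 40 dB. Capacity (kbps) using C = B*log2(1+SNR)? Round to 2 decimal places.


Given: B = 3 kHz, SNR = 40 dB
SNR linear = 10^(40/10) = 10000
1 + SNR = 10001
log2(10001) = 13.2878566418
C = 3 * 1000 * 13.2878566418 = 39863.5699 bps
C = 39.863570 kbps -> 39.86 kbps (2 dp)

39.86


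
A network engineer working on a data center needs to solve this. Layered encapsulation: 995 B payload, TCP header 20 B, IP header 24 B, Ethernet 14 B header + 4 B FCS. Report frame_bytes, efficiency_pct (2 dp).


TCP segment = 995 + 20 = 1015 B
IP packet = 1015 + 24 = 1039 B
Ethernet frame = 1039 + 14 + 4 = 1057 B
Efficiency = app / frame = 995 / 1057 = 0.941343 = 94.1343% -> 94.13% (2 dp)

1057, 94.13


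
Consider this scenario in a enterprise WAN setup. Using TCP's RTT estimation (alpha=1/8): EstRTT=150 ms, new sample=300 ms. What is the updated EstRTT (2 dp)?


Given: EstRTT = 150 ms, SampleRTT = 300 ms, alpha = 1/8
New EstRTT = (1 - alpha) * EstRTT + alpha * SampleRTT
(7/8) * 150 = 131.25
(1/8) * 300 = 37.5
New EstRTT = 131.25 + 37.5 = 168.75 ms -> 168.75 ms (2 dp)

168.75


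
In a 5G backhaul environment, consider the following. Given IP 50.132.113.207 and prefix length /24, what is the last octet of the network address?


Given: IP = 50.132.113.207, prefix = /24
Subnet mask = 255.255.255.0
Last octet of IP: 207
Last octet of mask: 0
Network last octet = 207 AND 0 = 0

0


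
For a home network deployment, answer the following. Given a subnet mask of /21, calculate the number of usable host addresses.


Given: subnet mask /21
Host bits = 32 - 21 = 11
Total addresses = 2^11 = 2048
Usable hosts = 2048 - 2 (network + broadcast) = 2046

2046


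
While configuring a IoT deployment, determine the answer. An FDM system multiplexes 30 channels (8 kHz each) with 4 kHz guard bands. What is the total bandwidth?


Given: 30 channels, 8 kHz each, guard = 4 kHz
Channel bandwidth = 30 * 8 = 240 kHz
Guard bands = 29 gaps * 4 kHz = 116 kHz
Total = 240 + 116 = 356 kHz

356


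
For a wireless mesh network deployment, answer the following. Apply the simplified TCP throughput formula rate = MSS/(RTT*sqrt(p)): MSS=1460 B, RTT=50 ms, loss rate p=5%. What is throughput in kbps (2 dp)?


Given: MSS = 1460 bytes, RTT = 50 ms, loss = 5%
RTT in seconds = 50 / 1000 = 0.05
Loss rate = 5% = 0.05
sqrt(loss) = sqrt(0.05) = 0.223606797750
Throughput (bytes/s) = 1460 / (0.05 * 0.223606797750) = 130586.3699
Throughput (kbps) = 130586.3699 * 8 / 1000 = 1044.690959 -> 1044.69 kbps (2 dp)

1044.69


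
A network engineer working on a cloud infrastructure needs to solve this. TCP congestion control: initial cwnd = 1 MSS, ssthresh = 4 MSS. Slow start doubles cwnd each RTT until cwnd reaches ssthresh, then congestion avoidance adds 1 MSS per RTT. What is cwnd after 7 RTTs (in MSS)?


RTT 0: cwnd = 1 MSS (initial)
RTT 1: cwnd = 2 MSS (slow start, doubled)
RTT 2: cwnd = 4 MSS (slow start, doubled)
RTT 3: cwnd = 5 MSS (congestion avoidance, +1)
RTT 4: cwnd = 6 MSS (congestion avoidance, +1)
RTT 5: cwnd = 7 MSS (congestion avoidance, +1)
RTT 6: cwnd = 8 MSS (congestion avoidance, +1)
RTT 7: cwnd = 9 MSS (congestion avoidance, +1)

9


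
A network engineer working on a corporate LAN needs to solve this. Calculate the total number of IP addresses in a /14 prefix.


Given: CIDR prefix /14
Host bits = 32 - 14 = 18
Total addresses = 2^18 = 262144

262144


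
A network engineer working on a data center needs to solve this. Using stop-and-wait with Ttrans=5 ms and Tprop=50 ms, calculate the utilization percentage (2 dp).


Given: Ttrans = 5 ms, Tprop = 50 ms
RTT = 2 * Tprop = 2 * 50 = 100 ms
U = Ttrans / (Ttrans + RTT)
U = 5 / (5 + 100)
U = 5 / 105 = 0.047619
U% = 4.76%

4.76


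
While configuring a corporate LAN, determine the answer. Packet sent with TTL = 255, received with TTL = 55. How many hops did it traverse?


Given: initial TTL = 255, received TTL = 55
Hops = initial TTL - received TTL
Hops = 255 - 55 = 200

200


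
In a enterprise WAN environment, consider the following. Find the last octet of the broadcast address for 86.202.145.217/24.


Given: IP = 86.202.145.217, prefix = /24
Host bits = 32 - 24 = 8
Network last octet = 217 AND mask = 0
Host part size = 2^8 - 1 = 255
Broadcast last octet = 0 OR 255 = 255

255


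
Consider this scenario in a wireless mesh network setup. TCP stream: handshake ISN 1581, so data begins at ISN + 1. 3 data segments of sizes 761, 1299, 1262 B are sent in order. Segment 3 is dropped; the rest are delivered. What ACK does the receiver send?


SYN uses sequence number 1581; first data byte = ISN + 1 = 1582.
Segment 1: SEQ = 1582, len = 761 B, covers [1582, 2342]
Segment 2: SEQ = 2343, len = 1299 B, covers [2343, 3641]
Segment 3: SEQ = 3642, len = 1262 B, covers [3642, 4903] [LOST]
In-order data received: bytes [1582, 3641] (segments 1..2).
Segment 3 missing -> gap begins at byte 3642.
Cumulative ACK = next expected in-order byte = 1582 + 761 + 1299 = 3642

3642


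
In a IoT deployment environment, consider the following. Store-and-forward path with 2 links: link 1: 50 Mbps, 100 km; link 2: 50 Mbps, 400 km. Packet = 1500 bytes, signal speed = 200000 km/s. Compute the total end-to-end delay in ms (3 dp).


Packet = 1500 bytes = 12000 bits. Store-and-forward: sum (t_trans + t_prop) per link.
Link 1: t_trans = 12000/(50*10^6) s = 0.2400 ms; t_prop = 100/200000 s = 0.5000 ms; subtotal = 0.7400 ms
Link 2: t_trans = 12000/(50*10^6) s = 0.2400 ms; t_prop = 400/200000 s = 2.0000 ms; subtotal = 2.2400 ms
End-to-end = 0.7400 + 2.2400 = 2.9800 ms -> 2.980 ms (3 dp)

2.980


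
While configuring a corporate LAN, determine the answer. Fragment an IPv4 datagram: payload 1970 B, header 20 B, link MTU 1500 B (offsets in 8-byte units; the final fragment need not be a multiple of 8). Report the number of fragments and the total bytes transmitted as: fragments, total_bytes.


Max data per non-final fragment = floor((MTU - header)/8)*8 = floor((1500 - 20)/8)*8 = floor(1480/8)*8 = 1480 B
Final fragment needs no 8-byte alignment: it can carry up to MTU - header = 1480 B
Non-final fragments needed = ceil((payload - 1480) / 1480) = ceil(490/1480) = ceil(0.3311) = 1
Number of fragments = 1 + 1 = 2
Fragment sizes (data): 1 * 1480 B + 490 B (last, 490 <= 1480 OK)
Total bytes sent = payload + n_frags * header = 1970 + 2*20 = 1970 + 40 = 2010 B

2, 2010


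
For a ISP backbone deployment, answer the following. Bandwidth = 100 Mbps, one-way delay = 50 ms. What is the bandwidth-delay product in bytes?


Given: bandwidth = 100 Mbps, delay = 50 ms
BDP in bits = 100 * 10^6 * 50 / 1000
BDP in bits = 5000000
BDP in bytes = 5000000 / 8 = 625000

625000


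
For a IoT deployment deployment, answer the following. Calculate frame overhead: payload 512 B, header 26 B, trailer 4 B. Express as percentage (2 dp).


Given: payload = 512 B, header = 26 B, trailer = 4 B
Overhead bytes = header + trailer = 26 + 4 = 30
Total frame = payload + overhead = 512 + 30 = 542
Overhead % = 30 / 542 * 100 = 5.5351% -> 5.54% (2 dp)

5.54


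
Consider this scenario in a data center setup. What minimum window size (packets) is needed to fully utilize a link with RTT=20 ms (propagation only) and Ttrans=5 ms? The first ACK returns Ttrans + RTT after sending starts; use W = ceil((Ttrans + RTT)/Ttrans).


Given: Ttrans = 5 ms, RTT = 20 ms (= 2 * Tprop, Tprop = 10 ms)
Time until first ACK returns = Ttrans + RTT = 5 + 20 = 25 ms
Need W * Ttrans >= Ttrans + RTT  ->  W >= (Ttrans + RTT) / Ttrans
(Ttrans + RTT) / Ttrans = 25 / 5 = 5
W_min = ceil(5) = 5

5


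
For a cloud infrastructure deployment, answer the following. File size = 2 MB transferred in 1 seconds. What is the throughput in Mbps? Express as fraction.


Given: file = 2 MB, time = 1 s
File in Mb = 2 * 8 = 16 Mb
Throughput = 16 / 1 Mbps
Throughput = 16 Mbps

16


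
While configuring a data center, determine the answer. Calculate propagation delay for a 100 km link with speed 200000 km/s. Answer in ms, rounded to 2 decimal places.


Given: distance = 100 km, speed = 200000 km/s
Delay = distance / speed = 100 / 200000 seconds
Delay in ms = 100 * 1000 / 200000
Delay = 0.5000 ms
Rounded to 2 dp = 0.50 ms

0.50


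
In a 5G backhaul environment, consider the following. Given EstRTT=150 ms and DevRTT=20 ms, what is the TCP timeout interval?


Given: EstRTT = 150 ms, DevRTT = 20 ms
Timeout = EstRTT + 4 * DevRTT
4 * DevRTT = 4 * 20 = 80
Timeout = 150 + 80 = 230 ms

230


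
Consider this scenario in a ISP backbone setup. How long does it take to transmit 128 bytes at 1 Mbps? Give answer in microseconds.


Given: packet = 128 bytes, bandwidth = 1 Mbps
Packet in bits = 128 * 8 = 1024 bits
Bandwidth = 1 * 10^6 = 1000000 bps
Time = 1024 / 1000000 seconds
Time in us = 1024 * 10^6 / 1000000 = 1024

1024


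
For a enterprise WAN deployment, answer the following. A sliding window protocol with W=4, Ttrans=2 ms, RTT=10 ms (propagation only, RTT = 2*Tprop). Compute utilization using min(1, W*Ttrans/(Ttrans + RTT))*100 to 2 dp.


Given: W = 4, Ttrans = 2 ms, RTT = 10 ms (= 2 * Tprop, Tprop = 5 ms)
Cycle time = Ttrans + RTT = 2 + 10 = 12 ms (first packet sent until its ACK returns)
W * Ttrans = 4 * 2 = 8 ms of sending per cycle
W * Ttrans / (Ttrans + RTT) = 8 / 12 = 0.666667
U = min(1, 0.666667) = 0.666667
U% = 66.67%

66.67


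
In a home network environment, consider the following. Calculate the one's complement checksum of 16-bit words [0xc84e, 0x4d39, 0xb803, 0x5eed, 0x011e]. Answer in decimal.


Given words: [0xc84e, 0x4d39, 0xb803, 0x5eed, 0x011e]
Step 1: Sum all words
Raw sum = 51278 + 19769 + 47107 + 24301 + 286 = 142741
Step 2: Fold carry: (11669 + 2) = 11671
One's complement = ~11671 & 0xFFFF = 53864

53864


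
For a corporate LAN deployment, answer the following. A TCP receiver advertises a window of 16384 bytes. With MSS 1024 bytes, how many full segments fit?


Given: RWND = 16384 bytes, MSS = 1024 bytes
Full segments = floor(RWND / MSS)
Full segments = floor(16384 / 1024)
Full segments = floor(16.0) = 16

16


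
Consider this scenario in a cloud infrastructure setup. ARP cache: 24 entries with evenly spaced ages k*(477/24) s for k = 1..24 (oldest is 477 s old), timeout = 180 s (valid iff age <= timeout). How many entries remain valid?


Ages are k * 477/24 s for k = 1..24 (spacing = 19.8750 s).
Entry k is valid iff k * 477/24 <= 180 iff k <= 24 * 180 / 477 = 9.0566
n_valid = floor(9.0566) = 9
(n_stale = 24 - 9 = 15)

9


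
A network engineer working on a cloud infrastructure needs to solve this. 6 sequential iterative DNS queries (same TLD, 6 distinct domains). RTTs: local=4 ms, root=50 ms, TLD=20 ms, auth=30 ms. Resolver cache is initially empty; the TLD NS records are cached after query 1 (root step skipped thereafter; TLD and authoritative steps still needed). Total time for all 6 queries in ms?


Lookup 1 (cold cache): local + root + TLD + auth = 4 + 50 + 20 + 30 = 104 ms
Lookups 2..6 (TLD NS cached -> skip root; new domain -> still ask TLD and auth): local + TLD + auth = 4 + 20 + 30 = 54 ms each
Remaining 5 lookups: 5 * 54 = 270 ms
Total = 104 + 270 = 374 ms

374


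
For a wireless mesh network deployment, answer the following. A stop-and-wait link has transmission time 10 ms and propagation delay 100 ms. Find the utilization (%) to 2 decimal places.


Given: Ttrans = 10 ms, Tprop = 100 ms
RTT = 2 * Tprop = 2 * 100 = 200 ms
U = Ttrans / (Ttrans + RTT)
U = 10 / (10 + 200)
U = 10 / 210 = 0.047619
U% = 4.76%

4.76


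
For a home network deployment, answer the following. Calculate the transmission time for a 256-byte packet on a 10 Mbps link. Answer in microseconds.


Given: packet = 256 bytes, bandwidth = 10 Mbps
Packet in bits = 256 * 8 = 2048 bits
Bandwidth = 10 * 10^6 = 10000000 bps
Time = 2048 / 10000000 seconds
Time in us = 2048 * 10^6 / 10000000 = 204.8

204.8


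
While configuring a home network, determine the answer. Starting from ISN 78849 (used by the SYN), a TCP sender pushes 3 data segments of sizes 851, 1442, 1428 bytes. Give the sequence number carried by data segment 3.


The SYN occupies sequence number ISN = 78849, so the first data byte is ISN + 1 = 78850.
SEQ of data segment i = (ISN + 1) + sum of payload sizes of segments 1..i-1.
Segment 1: SEQ = 78850, payload = 851 bytes
Segment 2: SEQ = 79701, payload = 1442 bytes
Segment 3: SEQ = 81143, payload = 1428 bytes
SEQ of segment 3 = 78850 + 851 + 1442 = 81143

81143


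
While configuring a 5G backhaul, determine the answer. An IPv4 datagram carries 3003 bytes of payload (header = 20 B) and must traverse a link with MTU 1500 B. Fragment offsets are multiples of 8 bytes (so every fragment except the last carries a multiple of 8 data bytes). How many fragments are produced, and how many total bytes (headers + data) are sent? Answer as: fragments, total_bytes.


Max data per non-final fragment = floor((MTU - header)/8)*8 = floor((1500 - 20)/8)*8 = floor(1480/8)*8 = 1480 B
Final fragment needs no 8-byte alignment: it can carry up to MTU - header = 1480 B
Non-final fragments needed = ceil((payload - 1480) / 1480) = ceil(1523/1480) = ceil(1.0291) = 2
Number of fragments = 2 + 1 = 3
Fragment sizes (data): 2 * 1480 B + 43 B (last, 43 <= 1480 OK)
Total bytes sent = payload + n_frags * header = 3003 + 3*20 = 3003 + 60 = 3063 B

3, 3063
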